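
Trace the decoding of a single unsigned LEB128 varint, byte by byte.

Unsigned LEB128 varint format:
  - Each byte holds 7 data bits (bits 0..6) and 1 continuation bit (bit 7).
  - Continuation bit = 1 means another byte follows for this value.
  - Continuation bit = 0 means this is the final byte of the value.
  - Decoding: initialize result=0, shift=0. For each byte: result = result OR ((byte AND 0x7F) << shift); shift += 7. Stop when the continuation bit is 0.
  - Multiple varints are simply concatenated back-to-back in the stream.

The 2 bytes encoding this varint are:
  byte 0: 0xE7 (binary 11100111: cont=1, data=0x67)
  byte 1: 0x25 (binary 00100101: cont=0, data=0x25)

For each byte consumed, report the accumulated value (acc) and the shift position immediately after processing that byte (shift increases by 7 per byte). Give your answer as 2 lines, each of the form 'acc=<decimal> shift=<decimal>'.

byte 0=0xE7: payload=0x67=103, contrib = 103<<0 = 103; acc -> 103, shift -> 7
byte 1=0x25: payload=0x25=37, contrib = 37<<7 = 4736; acc -> 4839, shift -> 14

Answer: acc=103 shift=7
acc=4839 shift=14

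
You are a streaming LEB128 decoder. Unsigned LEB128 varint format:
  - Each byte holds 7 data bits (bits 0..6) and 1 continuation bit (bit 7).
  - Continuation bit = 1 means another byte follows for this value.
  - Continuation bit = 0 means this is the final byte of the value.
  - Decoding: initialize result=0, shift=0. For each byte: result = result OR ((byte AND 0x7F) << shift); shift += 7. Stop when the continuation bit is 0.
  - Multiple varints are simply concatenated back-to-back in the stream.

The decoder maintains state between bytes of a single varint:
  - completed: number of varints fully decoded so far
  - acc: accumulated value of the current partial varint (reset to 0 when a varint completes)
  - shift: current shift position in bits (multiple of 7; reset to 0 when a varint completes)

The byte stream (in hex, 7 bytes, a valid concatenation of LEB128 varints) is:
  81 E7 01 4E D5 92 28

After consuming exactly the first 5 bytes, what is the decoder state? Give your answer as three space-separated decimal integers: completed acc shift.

byte[0]=0x81 cont=1 payload=0x01: acc |= 1<<0 -> completed=0 acc=1 shift=7
byte[1]=0xE7 cont=1 payload=0x67: acc |= 103<<7 -> completed=0 acc=13185 shift=14
byte[2]=0x01 cont=0 payload=0x01: varint #1 complete (value=29569); reset -> completed=1 acc=0 shift=0
byte[3]=0x4E cont=0 payload=0x4E: varint #2 complete (value=78); reset -> completed=2 acc=0 shift=0
byte[4]=0xD5 cont=1 payload=0x55: acc |= 85<<0 -> completed=2 acc=85 shift=7

Answer: 2 85 7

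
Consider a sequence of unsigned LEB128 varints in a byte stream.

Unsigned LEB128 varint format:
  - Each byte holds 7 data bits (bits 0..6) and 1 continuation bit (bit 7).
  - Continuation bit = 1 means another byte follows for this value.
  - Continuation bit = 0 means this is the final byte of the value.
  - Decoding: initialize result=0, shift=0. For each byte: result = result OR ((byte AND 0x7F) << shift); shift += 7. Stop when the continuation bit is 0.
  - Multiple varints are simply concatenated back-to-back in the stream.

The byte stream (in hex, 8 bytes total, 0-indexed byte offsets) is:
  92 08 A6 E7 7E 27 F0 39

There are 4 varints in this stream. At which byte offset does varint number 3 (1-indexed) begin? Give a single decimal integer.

  byte[0]=0x92 cont=1 payload=0x12=18: acc |= 18<<0 -> acc=18 shift=7
  byte[1]=0x08 cont=0 payload=0x08=8: acc |= 8<<7 -> acc=1042 shift=14 [end]
Varint 1: bytes[0:2] = 92 08 -> value 1042 (2 byte(s))
  byte[2]=0xA6 cont=1 payload=0x26=38: acc |= 38<<0 -> acc=38 shift=7
  byte[3]=0xE7 cont=1 payload=0x67=103: acc |= 103<<7 -> acc=13222 shift=14
  byte[4]=0x7E cont=0 payload=0x7E=126: acc |= 126<<14 -> acc=2077606 shift=21 [end]
Varint 2: bytes[2:5] = A6 E7 7E -> value 2077606 (3 byte(s))
  byte[5]=0x27 cont=0 payload=0x27=39: acc |= 39<<0 -> acc=39 shift=7 [end]
Varint 3: bytes[5:6] = 27 -> value 39 (1 byte(s))
  byte[6]=0xF0 cont=1 payload=0x70=112: acc |= 112<<0 -> acc=112 shift=7
  byte[7]=0x39 cont=0 payload=0x39=57: acc |= 57<<7 -> acc=7408 shift=14 [end]
Varint 4: bytes[6:8] = F0 39 -> value 7408 (2 byte(s))

Answer: 5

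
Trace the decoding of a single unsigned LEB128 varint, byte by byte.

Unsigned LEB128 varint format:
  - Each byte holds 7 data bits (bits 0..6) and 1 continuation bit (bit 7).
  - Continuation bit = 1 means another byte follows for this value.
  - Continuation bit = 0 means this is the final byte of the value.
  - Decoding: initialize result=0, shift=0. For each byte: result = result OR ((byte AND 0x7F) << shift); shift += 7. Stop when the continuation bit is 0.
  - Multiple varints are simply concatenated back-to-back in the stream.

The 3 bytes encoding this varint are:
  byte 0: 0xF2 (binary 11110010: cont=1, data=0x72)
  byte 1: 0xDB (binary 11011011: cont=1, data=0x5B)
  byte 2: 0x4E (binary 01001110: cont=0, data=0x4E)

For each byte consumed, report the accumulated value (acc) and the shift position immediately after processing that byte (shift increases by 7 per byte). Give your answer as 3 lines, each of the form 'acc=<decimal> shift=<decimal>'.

Answer: acc=114 shift=7
acc=11762 shift=14
acc=1289714 shift=21

Derivation:
byte 0=0xF2: payload=0x72=114, contrib = 114<<0 = 114; acc -> 114, shift -> 7
byte 1=0xDB: payload=0x5B=91, contrib = 91<<7 = 11648; acc -> 11762, shift -> 14
byte 2=0x4E: payload=0x4E=78, contrib = 78<<14 = 1277952; acc -> 1289714, shift -> 21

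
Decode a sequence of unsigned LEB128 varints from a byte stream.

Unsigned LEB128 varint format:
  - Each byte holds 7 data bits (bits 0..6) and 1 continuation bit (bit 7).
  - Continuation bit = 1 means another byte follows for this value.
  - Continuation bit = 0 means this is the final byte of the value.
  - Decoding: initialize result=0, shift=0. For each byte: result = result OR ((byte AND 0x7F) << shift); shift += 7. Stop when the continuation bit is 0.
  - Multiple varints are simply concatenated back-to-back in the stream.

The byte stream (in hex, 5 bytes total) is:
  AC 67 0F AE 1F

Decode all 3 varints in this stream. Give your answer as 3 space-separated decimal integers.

Answer: 13228 15 4014

Derivation:
  byte[0]=0xAC cont=1 payload=0x2C=44: acc |= 44<<0 -> acc=44 shift=7
  byte[1]=0x67 cont=0 payload=0x67=103: acc |= 103<<7 -> acc=13228 shift=14 [end]
Varint 1: bytes[0:2] = AC 67 -> value 13228 (2 byte(s))
  byte[2]=0x0F cont=0 payload=0x0F=15: acc |= 15<<0 -> acc=15 shift=7 [end]
Varint 2: bytes[2:3] = 0F -> value 15 (1 byte(s))
  byte[3]=0xAE cont=1 payload=0x2E=46: acc |= 46<<0 -> acc=46 shift=7
  byte[4]=0x1F cont=0 payload=0x1F=31: acc |= 31<<7 -> acc=4014 shift=14 [end]
Varint 3: bytes[3:5] = AE 1F -> value 4014 (2 byte(s))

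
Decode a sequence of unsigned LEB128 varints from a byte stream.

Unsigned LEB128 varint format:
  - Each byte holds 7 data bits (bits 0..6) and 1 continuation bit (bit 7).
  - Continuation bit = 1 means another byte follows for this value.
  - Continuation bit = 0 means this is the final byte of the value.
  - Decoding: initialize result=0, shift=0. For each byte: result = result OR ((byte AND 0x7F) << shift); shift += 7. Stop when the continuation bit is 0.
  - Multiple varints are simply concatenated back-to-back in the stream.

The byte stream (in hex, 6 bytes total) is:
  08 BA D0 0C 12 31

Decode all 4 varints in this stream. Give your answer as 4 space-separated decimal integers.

  byte[0]=0x08 cont=0 payload=0x08=8: acc |= 8<<0 -> acc=8 shift=7 [end]
Varint 1: bytes[0:1] = 08 -> value 8 (1 byte(s))
  byte[1]=0xBA cont=1 payload=0x3A=58: acc |= 58<<0 -> acc=58 shift=7
  byte[2]=0xD0 cont=1 payload=0x50=80: acc |= 80<<7 -> acc=10298 shift=14
  byte[3]=0x0C cont=0 payload=0x0C=12: acc |= 12<<14 -> acc=206906 shift=21 [end]
Varint 2: bytes[1:4] = BA D0 0C -> value 206906 (3 byte(s))
  byte[4]=0x12 cont=0 payload=0x12=18: acc |= 18<<0 -> acc=18 shift=7 [end]
Varint 3: bytes[4:5] = 12 -> value 18 (1 byte(s))
  byte[5]=0x31 cont=0 payload=0x31=49: acc |= 49<<0 -> acc=49 shift=7 [end]
Varint 4: bytes[5:6] = 31 -> value 49 (1 byte(s))

Answer: 8 206906 18 49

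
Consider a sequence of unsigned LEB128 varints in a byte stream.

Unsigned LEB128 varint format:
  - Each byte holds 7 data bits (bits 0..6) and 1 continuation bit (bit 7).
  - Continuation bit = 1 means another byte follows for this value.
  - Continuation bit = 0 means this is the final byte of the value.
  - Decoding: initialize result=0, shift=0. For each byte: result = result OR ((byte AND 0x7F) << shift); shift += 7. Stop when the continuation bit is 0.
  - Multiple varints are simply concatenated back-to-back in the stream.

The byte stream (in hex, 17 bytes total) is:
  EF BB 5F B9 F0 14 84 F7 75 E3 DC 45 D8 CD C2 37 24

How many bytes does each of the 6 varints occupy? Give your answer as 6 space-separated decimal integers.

Answer: 3 3 3 3 4 1

Derivation:
  byte[0]=0xEF cont=1 payload=0x6F=111: acc |= 111<<0 -> acc=111 shift=7
  byte[1]=0xBB cont=1 payload=0x3B=59: acc |= 59<<7 -> acc=7663 shift=14
  byte[2]=0x5F cont=0 payload=0x5F=95: acc |= 95<<14 -> acc=1564143 shift=21 [end]
Varint 1: bytes[0:3] = EF BB 5F -> value 1564143 (3 byte(s))
  byte[3]=0xB9 cont=1 payload=0x39=57: acc |= 57<<0 -> acc=57 shift=7
  byte[4]=0xF0 cont=1 payload=0x70=112: acc |= 112<<7 -> acc=14393 shift=14
  byte[5]=0x14 cont=0 payload=0x14=20: acc |= 20<<14 -> acc=342073 shift=21 [end]
Varint 2: bytes[3:6] = B9 F0 14 -> value 342073 (3 byte(s))
  byte[6]=0x84 cont=1 payload=0x04=4: acc |= 4<<0 -> acc=4 shift=7
  byte[7]=0xF7 cont=1 payload=0x77=119: acc |= 119<<7 -> acc=15236 shift=14
  byte[8]=0x75 cont=0 payload=0x75=117: acc |= 117<<14 -> acc=1932164 shift=21 [end]
Varint 3: bytes[6:9] = 84 F7 75 -> value 1932164 (3 byte(s))
  byte[9]=0xE3 cont=1 payload=0x63=99: acc |= 99<<0 -> acc=99 shift=7
  byte[10]=0xDC cont=1 payload=0x5C=92: acc |= 92<<7 -> acc=11875 shift=14
  byte[11]=0x45 cont=0 payload=0x45=69: acc |= 69<<14 -> acc=1142371 shift=21 [end]
Varint 4: bytes[9:12] = E3 DC 45 -> value 1142371 (3 byte(s))
  byte[12]=0xD8 cont=1 payload=0x58=88: acc |= 88<<0 -> acc=88 shift=7
  byte[13]=0xCD cont=1 payload=0x4D=77: acc |= 77<<7 -> acc=9944 shift=14
  byte[14]=0xC2 cont=1 payload=0x42=66: acc |= 66<<14 -> acc=1091288 shift=21
  byte[15]=0x37 cont=0 payload=0x37=55: acc |= 55<<21 -> acc=116434648 shift=28 [end]
Varint 5: bytes[12:16] = D8 CD C2 37 -> value 116434648 (4 byte(s))
  byte[16]=0x24 cont=0 payload=0x24=36: acc |= 36<<0 -> acc=36 shift=7 [end]
Varint 6: bytes[16:17] = 24 -> value 36 (1 byte(s))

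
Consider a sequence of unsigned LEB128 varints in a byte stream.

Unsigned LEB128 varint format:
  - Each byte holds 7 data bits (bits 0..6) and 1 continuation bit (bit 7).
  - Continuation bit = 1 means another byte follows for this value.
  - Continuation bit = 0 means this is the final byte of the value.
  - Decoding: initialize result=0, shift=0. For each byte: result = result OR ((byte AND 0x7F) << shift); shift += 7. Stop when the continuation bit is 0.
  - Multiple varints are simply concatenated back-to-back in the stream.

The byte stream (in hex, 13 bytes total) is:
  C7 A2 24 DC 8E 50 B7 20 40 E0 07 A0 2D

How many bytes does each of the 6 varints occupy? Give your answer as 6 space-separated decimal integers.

Answer: 3 3 2 1 2 2

Derivation:
  byte[0]=0xC7 cont=1 payload=0x47=71: acc |= 71<<0 -> acc=71 shift=7
  byte[1]=0xA2 cont=1 payload=0x22=34: acc |= 34<<7 -> acc=4423 shift=14
  byte[2]=0x24 cont=0 payload=0x24=36: acc |= 36<<14 -> acc=594247 shift=21 [end]
Varint 1: bytes[0:3] = C7 A2 24 -> value 594247 (3 byte(s))
  byte[3]=0xDC cont=1 payload=0x5C=92: acc |= 92<<0 -> acc=92 shift=7
  byte[4]=0x8E cont=1 payload=0x0E=14: acc |= 14<<7 -> acc=1884 shift=14
  byte[5]=0x50 cont=0 payload=0x50=80: acc |= 80<<14 -> acc=1312604 shift=21 [end]
Varint 2: bytes[3:6] = DC 8E 50 -> value 1312604 (3 byte(s))
  byte[6]=0xB7 cont=1 payload=0x37=55: acc |= 55<<0 -> acc=55 shift=7
  byte[7]=0x20 cont=0 payload=0x20=32: acc |= 32<<7 -> acc=4151 shift=14 [end]
Varint 3: bytes[6:8] = B7 20 -> value 4151 (2 byte(s))
  byte[8]=0x40 cont=0 payload=0x40=64: acc |= 64<<0 -> acc=64 shift=7 [end]
Varint 4: bytes[8:9] = 40 -> value 64 (1 byte(s))
  byte[9]=0xE0 cont=1 payload=0x60=96: acc |= 96<<0 -> acc=96 shift=7
  byte[10]=0x07 cont=0 payload=0x07=7: acc |= 7<<7 -> acc=992 shift=14 [end]
Varint 5: bytes[9:11] = E0 07 -> value 992 (2 byte(s))
  byte[11]=0xA0 cont=1 payload=0x20=32: acc |= 32<<0 -> acc=32 shift=7
  byte[12]=0x2D cont=0 payload=0x2D=45: acc |= 45<<7 -> acc=5792 shift=14 [end]
Varint 6: bytes[11:13] = A0 2D -> value 5792 (2 byte(s))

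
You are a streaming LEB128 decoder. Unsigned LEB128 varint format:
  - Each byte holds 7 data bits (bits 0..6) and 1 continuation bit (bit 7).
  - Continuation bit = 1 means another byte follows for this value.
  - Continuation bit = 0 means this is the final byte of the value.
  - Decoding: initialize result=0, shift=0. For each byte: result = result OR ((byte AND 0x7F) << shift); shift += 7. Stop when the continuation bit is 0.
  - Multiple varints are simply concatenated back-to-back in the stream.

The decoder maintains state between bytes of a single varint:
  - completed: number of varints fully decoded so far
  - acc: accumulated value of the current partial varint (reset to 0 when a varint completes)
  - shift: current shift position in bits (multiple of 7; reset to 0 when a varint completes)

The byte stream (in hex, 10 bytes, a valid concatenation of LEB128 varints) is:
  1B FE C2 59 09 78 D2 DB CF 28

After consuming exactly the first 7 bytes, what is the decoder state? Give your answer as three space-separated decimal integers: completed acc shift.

Answer: 4 82 7

Derivation:
byte[0]=0x1B cont=0 payload=0x1B: varint #1 complete (value=27); reset -> completed=1 acc=0 shift=0
byte[1]=0xFE cont=1 payload=0x7E: acc |= 126<<0 -> completed=1 acc=126 shift=7
byte[2]=0xC2 cont=1 payload=0x42: acc |= 66<<7 -> completed=1 acc=8574 shift=14
byte[3]=0x59 cont=0 payload=0x59: varint #2 complete (value=1466750); reset -> completed=2 acc=0 shift=0
byte[4]=0x09 cont=0 payload=0x09: varint #3 complete (value=9); reset -> completed=3 acc=0 shift=0
byte[5]=0x78 cont=0 payload=0x78: varint #4 complete (value=120); reset -> completed=4 acc=0 shift=0
byte[6]=0xD2 cont=1 payload=0x52: acc |= 82<<0 -> completed=4 acc=82 shift=7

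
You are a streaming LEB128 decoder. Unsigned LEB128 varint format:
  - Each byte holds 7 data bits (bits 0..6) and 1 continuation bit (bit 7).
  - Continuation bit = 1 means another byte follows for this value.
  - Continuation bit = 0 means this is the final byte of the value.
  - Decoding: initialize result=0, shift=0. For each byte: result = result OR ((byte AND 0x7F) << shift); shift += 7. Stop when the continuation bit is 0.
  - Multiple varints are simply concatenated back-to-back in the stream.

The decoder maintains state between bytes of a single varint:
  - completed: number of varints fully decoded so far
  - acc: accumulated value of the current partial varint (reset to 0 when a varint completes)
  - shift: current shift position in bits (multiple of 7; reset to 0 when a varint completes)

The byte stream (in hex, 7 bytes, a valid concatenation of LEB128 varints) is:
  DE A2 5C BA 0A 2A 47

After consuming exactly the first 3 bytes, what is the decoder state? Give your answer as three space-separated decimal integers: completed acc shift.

Answer: 1 0 0

Derivation:
byte[0]=0xDE cont=1 payload=0x5E: acc |= 94<<0 -> completed=0 acc=94 shift=7
byte[1]=0xA2 cont=1 payload=0x22: acc |= 34<<7 -> completed=0 acc=4446 shift=14
byte[2]=0x5C cont=0 payload=0x5C: varint #1 complete (value=1511774); reset -> completed=1 acc=0 shift=0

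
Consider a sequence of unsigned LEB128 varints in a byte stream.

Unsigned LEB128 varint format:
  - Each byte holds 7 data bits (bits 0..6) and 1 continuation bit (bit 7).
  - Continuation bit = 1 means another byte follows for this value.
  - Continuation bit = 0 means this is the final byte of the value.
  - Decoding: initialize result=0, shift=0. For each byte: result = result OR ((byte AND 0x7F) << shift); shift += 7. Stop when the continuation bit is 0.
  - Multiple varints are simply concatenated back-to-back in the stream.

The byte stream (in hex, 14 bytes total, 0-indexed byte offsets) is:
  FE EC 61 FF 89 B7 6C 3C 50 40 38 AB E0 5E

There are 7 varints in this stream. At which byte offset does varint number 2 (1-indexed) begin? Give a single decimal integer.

  byte[0]=0xFE cont=1 payload=0x7E=126: acc |= 126<<0 -> acc=126 shift=7
  byte[1]=0xEC cont=1 payload=0x6C=108: acc |= 108<<7 -> acc=13950 shift=14
  byte[2]=0x61 cont=0 payload=0x61=97: acc |= 97<<14 -> acc=1603198 shift=21 [end]
Varint 1: bytes[0:3] = FE EC 61 -> value 1603198 (3 byte(s))
  byte[3]=0xFF cont=1 payload=0x7F=127: acc |= 127<<0 -> acc=127 shift=7
  byte[4]=0x89 cont=1 payload=0x09=9: acc |= 9<<7 -> acc=1279 shift=14
  byte[5]=0xB7 cont=1 payload=0x37=55: acc |= 55<<14 -> acc=902399 shift=21
  byte[6]=0x6C cont=0 payload=0x6C=108: acc |= 108<<21 -> acc=227394815 shift=28 [end]
Varint 2: bytes[3:7] = FF 89 B7 6C -> value 227394815 (4 byte(s))
  byte[7]=0x3C cont=0 payload=0x3C=60: acc |= 60<<0 -> acc=60 shift=7 [end]
Varint 3: bytes[7:8] = 3C -> value 60 (1 byte(s))
  byte[8]=0x50 cont=0 payload=0x50=80: acc |= 80<<0 -> acc=80 shift=7 [end]
Varint 4: bytes[8:9] = 50 -> value 80 (1 byte(s))
  byte[9]=0x40 cont=0 payload=0x40=64: acc |= 64<<0 -> acc=64 shift=7 [end]
Varint 5: bytes[9:10] = 40 -> value 64 (1 byte(s))
  byte[10]=0x38 cont=0 payload=0x38=56: acc |= 56<<0 -> acc=56 shift=7 [end]
Varint 6: bytes[10:11] = 38 -> value 56 (1 byte(s))
  byte[11]=0xAB cont=1 payload=0x2B=43: acc |= 43<<0 -> acc=43 shift=7
  byte[12]=0xE0 cont=1 payload=0x60=96: acc |= 96<<7 -> acc=12331 shift=14
  byte[13]=0x5E cont=0 payload=0x5E=94: acc |= 94<<14 -> acc=1552427 shift=21 [end]
Varint 7: bytes[11:14] = AB E0 5E -> value 1552427 (3 byte(s))

Answer: 3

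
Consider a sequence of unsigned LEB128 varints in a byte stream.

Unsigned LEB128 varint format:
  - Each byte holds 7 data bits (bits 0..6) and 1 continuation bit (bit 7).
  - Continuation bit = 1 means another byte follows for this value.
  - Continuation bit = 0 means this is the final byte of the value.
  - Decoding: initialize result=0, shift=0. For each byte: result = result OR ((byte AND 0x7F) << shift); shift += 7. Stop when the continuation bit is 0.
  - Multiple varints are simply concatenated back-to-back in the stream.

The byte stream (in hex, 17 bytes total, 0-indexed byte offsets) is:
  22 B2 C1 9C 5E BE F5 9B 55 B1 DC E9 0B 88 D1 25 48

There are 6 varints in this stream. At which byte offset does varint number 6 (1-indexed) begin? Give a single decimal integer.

  byte[0]=0x22 cont=0 payload=0x22=34: acc |= 34<<0 -> acc=34 shift=7 [end]
Varint 1: bytes[0:1] = 22 -> value 34 (1 byte(s))
  byte[1]=0xB2 cont=1 payload=0x32=50: acc |= 50<<0 -> acc=50 shift=7
  byte[2]=0xC1 cont=1 payload=0x41=65: acc |= 65<<7 -> acc=8370 shift=14
  byte[3]=0x9C cont=1 payload=0x1C=28: acc |= 28<<14 -> acc=467122 shift=21
  byte[4]=0x5E cont=0 payload=0x5E=94: acc |= 94<<21 -> acc=197599410 shift=28 [end]
Varint 2: bytes[1:5] = B2 C1 9C 5E -> value 197599410 (4 byte(s))
  byte[5]=0xBE cont=1 payload=0x3E=62: acc |= 62<<0 -> acc=62 shift=7
  byte[6]=0xF5 cont=1 payload=0x75=117: acc |= 117<<7 -> acc=15038 shift=14
  byte[7]=0x9B cont=1 payload=0x1B=27: acc |= 27<<14 -> acc=457406 shift=21
  byte[8]=0x55 cont=0 payload=0x55=85: acc |= 85<<21 -> acc=178715326 shift=28 [end]
Varint 3: bytes[5:9] = BE F5 9B 55 -> value 178715326 (4 byte(s))
  byte[9]=0xB1 cont=1 payload=0x31=49: acc |= 49<<0 -> acc=49 shift=7
  byte[10]=0xDC cont=1 payload=0x5C=92: acc |= 92<<7 -> acc=11825 shift=14
  byte[11]=0xE9 cont=1 payload=0x69=105: acc |= 105<<14 -> acc=1732145 shift=21
  byte[12]=0x0B cont=0 payload=0x0B=11: acc |= 11<<21 -> acc=24800817 shift=28 [end]
Varint 4: bytes[9:13] = B1 DC E9 0B -> value 24800817 (4 byte(s))
  byte[13]=0x88 cont=1 payload=0x08=8: acc |= 8<<0 -> acc=8 shift=7
  byte[14]=0xD1 cont=1 payload=0x51=81: acc |= 81<<7 -> acc=10376 shift=14
  byte[15]=0x25 cont=0 payload=0x25=37: acc |= 37<<14 -> acc=616584 shift=21 [end]
Varint 5: bytes[13:16] = 88 D1 25 -> value 616584 (3 byte(s))
  byte[16]=0x48 cont=0 payload=0x48=72: acc |= 72<<0 -> acc=72 shift=7 [end]
Varint 6: bytes[16:17] = 48 -> value 72 (1 byte(s))

Answer: 16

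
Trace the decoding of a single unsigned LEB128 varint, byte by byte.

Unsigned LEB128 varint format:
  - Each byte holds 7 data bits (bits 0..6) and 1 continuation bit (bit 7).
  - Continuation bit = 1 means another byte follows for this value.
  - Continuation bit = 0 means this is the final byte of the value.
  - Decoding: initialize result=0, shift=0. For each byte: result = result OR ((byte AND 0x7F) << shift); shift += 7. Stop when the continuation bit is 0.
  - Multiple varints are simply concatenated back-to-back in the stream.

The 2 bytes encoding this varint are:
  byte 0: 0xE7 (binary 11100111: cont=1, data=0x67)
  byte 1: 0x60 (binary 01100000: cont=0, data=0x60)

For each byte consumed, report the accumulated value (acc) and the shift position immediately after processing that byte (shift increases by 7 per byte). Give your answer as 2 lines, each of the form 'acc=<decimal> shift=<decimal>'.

Answer: acc=103 shift=7
acc=12391 shift=14

Derivation:
byte 0=0xE7: payload=0x67=103, contrib = 103<<0 = 103; acc -> 103, shift -> 7
byte 1=0x60: payload=0x60=96, contrib = 96<<7 = 12288; acc -> 12391, shift -> 14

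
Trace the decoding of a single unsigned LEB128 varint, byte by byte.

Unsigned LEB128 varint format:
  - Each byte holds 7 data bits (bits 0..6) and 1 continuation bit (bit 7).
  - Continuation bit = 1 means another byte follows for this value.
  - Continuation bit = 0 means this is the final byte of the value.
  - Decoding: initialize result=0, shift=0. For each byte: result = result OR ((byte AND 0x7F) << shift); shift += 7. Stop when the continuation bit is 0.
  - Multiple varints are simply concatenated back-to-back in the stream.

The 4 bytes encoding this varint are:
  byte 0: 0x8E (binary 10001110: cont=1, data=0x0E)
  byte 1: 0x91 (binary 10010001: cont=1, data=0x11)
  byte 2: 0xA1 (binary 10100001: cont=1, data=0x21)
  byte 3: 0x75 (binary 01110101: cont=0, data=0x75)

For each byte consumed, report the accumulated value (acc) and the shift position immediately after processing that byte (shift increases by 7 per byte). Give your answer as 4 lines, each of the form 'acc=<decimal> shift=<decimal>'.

Answer: acc=14 shift=7
acc=2190 shift=14
acc=542862 shift=21
acc=245909646 shift=28

Derivation:
byte 0=0x8E: payload=0x0E=14, contrib = 14<<0 = 14; acc -> 14, shift -> 7
byte 1=0x91: payload=0x11=17, contrib = 17<<7 = 2176; acc -> 2190, shift -> 14
byte 2=0xA1: payload=0x21=33, contrib = 33<<14 = 540672; acc -> 542862, shift -> 21
byte 3=0x75: payload=0x75=117, contrib = 117<<21 = 245366784; acc -> 245909646, shift -> 28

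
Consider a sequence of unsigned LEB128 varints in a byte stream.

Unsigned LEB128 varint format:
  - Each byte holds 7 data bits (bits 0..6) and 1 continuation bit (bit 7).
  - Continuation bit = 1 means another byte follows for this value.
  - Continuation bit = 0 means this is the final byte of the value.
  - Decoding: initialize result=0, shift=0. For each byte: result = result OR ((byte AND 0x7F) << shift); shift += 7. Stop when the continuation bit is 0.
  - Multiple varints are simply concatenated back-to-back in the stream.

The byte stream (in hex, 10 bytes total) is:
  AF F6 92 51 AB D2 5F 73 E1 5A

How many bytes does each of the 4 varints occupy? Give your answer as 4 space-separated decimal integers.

Answer: 4 3 1 2

Derivation:
  byte[0]=0xAF cont=1 payload=0x2F=47: acc |= 47<<0 -> acc=47 shift=7
  byte[1]=0xF6 cont=1 payload=0x76=118: acc |= 118<<7 -> acc=15151 shift=14
  byte[2]=0x92 cont=1 payload=0x12=18: acc |= 18<<14 -> acc=310063 shift=21
  byte[3]=0x51 cont=0 payload=0x51=81: acc |= 81<<21 -> acc=170179375 shift=28 [end]
Varint 1: bytes[0:4] = AF F6 92 51 -> value 170179375 (4 byte(s))
  byte[4]=0xAB cont=1 payload=0x2B=43: acc |= 43<<0 -> acc=43 shift=7
  byte[5]=0xD2 cont=1 payload=0x52=82: acc |= 82<<7 -> acc=10539 shift=14
  byte[6]=0x5F cont=0 payload=0x5F=95: acc |= 95<<14 -> acc=1567019 shift=21 [end]
Varint 2: bytes[4:7] = AB D2 5F -> value 1567019 (3 byte(s))
  byte[7]=0x73 cont=0 payload=0x73=115: acc |= 115<<0 -> acc=115 shift=7 [end]
Varint 3: bytes[7:8] = 73 -> value 115 (1 byte(s))
  byte[8]=0xE1 cont=1 payload=0x61=97: acc |= 97<<0 -> acc=97 shift=7
  byte[9]=0x5A cont=0 payload=0x5A=90: acc |= 90<<7 -> acc=11617 shift=14 [end]
Varint 4: bytes[8:10] = E1 5A -> value 11617 (2 byte(s))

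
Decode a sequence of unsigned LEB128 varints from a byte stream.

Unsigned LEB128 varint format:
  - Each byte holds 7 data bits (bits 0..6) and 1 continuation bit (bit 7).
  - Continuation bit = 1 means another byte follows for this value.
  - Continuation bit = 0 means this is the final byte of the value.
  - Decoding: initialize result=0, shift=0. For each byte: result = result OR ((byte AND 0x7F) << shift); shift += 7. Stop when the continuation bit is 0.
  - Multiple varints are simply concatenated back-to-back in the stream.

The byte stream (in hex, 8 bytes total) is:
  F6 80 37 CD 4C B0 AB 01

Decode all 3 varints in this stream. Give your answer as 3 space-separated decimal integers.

Answer: 901238 9805 21936

Derivation:
  byte[0]=0xF6 cont=1 payload=0x76=118: acc |= 118<<0 -> acc=118 shift=7
  byte[1]=0x80 cont=1 payload=0x00=0: acc |= 0<<7 -> acc=118 shift=14
  byte[2]=0x37 cont=0 payload=0x37=55: acc |= 55<<14 -> acc=901238 shift=21 [end]
Varint 1: bytes[0:3] = F6 80 37 -> value 901238 (3 byte(s))
  byte[3]=0xCD cont=1 payload=0x4D=77: acc |= 77<<0 -> acc=77 shift=7
  byte[4]=0x4C cont=0 payload=0x4C=76: acc |= 76<<7 -> acc=9805 shift=14 [end]
Varint 2: bytes[3:5] = CD 4C -> value 9805 (2 byte(s))
  byte[5]=0xB0 cont=1 payload=0x30=48: acc |= 48<<0 -> acc=48 shift=7
  byte[6]=0xAB cont=1 payload=0x2B=43: acc |= 43<<7 -> acc=5552 shift=14
  byte[7]=0x01 cont=0 payload=0x01=1: acc |= 1<<14 -> acc=21936 shift=21 [end]
Varint 3: bytes[5:8] = B0 AB 01 -> value 21936 (3 byte(s))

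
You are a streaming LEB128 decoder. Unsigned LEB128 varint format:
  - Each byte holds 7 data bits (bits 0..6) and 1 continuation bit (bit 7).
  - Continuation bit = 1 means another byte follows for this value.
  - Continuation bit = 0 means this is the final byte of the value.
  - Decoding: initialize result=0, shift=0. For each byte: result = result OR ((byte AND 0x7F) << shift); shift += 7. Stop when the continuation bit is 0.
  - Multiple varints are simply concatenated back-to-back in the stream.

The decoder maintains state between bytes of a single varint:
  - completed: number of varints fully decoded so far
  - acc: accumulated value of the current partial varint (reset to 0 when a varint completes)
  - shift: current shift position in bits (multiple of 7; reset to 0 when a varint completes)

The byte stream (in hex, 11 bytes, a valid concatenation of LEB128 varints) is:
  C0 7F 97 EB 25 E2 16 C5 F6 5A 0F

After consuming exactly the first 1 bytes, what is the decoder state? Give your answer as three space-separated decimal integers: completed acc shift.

byte[0]=0xC0 cont=1 payload=0x40: acc |= 64<<0 -> completed=0 acc=64 shift=7

Answer: 0 64 7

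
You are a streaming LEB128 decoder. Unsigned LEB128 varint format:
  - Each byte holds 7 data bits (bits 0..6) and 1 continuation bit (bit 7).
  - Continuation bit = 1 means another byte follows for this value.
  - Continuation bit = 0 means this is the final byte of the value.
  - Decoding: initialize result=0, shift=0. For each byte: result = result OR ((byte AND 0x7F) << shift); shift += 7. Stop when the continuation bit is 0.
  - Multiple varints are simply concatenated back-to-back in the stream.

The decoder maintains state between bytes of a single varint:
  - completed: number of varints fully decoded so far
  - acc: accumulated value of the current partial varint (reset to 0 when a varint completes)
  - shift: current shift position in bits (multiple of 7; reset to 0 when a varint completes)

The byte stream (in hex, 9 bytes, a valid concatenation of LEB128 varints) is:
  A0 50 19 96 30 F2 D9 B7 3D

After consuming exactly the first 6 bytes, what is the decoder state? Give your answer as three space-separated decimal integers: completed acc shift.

byte[0]=0xA0 cont=1 payload=0x20: acc |= 32<<0 -> completed=0 acc=32 shift=7
byte[1]=0x50 cont=0 payload=0x50: varint #1 complete (value=10272); reset -> completed=1 acc=0 shift=0
byte[2]=0x19 cont=0 payload=0x19: varint #2 complete (value=25); reset -> completed=2 acc=0 shift=0
byte[3]=0x96 cont=1 payload=0x16: acc |= 22<<0 -> completed=2 acc=22 shift=7
byte[4]=0x30 cont=0 payload=0x30: varint #3 complete (value=6166); reset -> completed=3 acc=0 shift=0
byte[5]=0xF2 cont=1 payload=0x72: acc |= 114<<0 -> completed=3 acc=114 shift=7

Answer: 3 114 7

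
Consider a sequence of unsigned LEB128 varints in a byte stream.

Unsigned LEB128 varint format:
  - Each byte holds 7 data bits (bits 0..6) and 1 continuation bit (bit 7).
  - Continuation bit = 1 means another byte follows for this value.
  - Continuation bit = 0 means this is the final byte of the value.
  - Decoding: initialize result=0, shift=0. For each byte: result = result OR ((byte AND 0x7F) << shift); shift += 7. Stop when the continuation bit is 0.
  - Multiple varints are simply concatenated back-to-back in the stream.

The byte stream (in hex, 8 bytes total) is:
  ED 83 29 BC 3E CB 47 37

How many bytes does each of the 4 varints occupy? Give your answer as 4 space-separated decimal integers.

Answer: 3 2 2 1

Derivation:
  byte[0]=0xED cont=1 payload=0x6D=109: acc |= 109<<0 -> acc=109 shift=7
  byte[1]=0x83 cont=1 payload=0x03=3: acc |= 3<<7 -> acc=493 shift=14
  byte[2]=0x29 cont=0 payload=0x29=41: acc |= 41<<14 -> acc=672237 shift=21 [end]
Varint 1: bytes[0:3] = ED 83 29 -> value 672237 (3 byte(s))
  byte[3]=0xBC cont=1 payload=0x3C=60: acc |= 60<<0 -> acc=60 shift=7
  byte[4]=0x3E cont=0 payload=0x3E=62: acc |= 62<<7 -> acc=7996 shift=14 [end]
Varint 2: bytes[3:5] = BC 3E -> value 7996 (2 byte(s))
  byte[5]=0xCB cont=1 payload=0x4B=75: acc |= 75<<0 -> acc=75 shift=7
  byte[6]=0x47 cont=0 payload=0x47=71: acc |= 71<<7 -> acc=9163 shift=14 [end]
Varint 3: bytes[5:7] = CB 47 -> value 9163 (2 byte(s))
  byte[7]=0x37 cont=0 payload=0x37=55: acc |= 55<<0 -> acc=55 shift=7 [end]
Varint 4: bytes[7:8] = 37 -> value 55 (1 byte(s))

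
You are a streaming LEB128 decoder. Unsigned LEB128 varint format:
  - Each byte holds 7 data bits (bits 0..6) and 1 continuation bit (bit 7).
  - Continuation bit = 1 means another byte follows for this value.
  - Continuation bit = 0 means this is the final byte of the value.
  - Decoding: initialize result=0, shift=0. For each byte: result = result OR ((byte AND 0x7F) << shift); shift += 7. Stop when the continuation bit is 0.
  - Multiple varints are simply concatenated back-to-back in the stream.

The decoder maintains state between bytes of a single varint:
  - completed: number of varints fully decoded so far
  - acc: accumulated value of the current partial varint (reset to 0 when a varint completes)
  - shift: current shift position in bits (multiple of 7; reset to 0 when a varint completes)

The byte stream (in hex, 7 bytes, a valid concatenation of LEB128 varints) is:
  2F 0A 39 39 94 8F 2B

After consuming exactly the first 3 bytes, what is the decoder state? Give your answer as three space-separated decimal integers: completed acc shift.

byte[0]=0x2F cont=0 payload=0x2F: varint #1 complete (value=47); reset -> completed=1 acc=0 shift=0
byte[1]=0x0A cont=0 payload=0x0A: varint #2 complete (value=10); reset -> completed=2 acc=0 shift=0
byte[2]=0x39 cont=0 payload=0x39: varint #3 complete (value=57); reset -> completed=3 acc=0 shift=0

Answer: 3 0 0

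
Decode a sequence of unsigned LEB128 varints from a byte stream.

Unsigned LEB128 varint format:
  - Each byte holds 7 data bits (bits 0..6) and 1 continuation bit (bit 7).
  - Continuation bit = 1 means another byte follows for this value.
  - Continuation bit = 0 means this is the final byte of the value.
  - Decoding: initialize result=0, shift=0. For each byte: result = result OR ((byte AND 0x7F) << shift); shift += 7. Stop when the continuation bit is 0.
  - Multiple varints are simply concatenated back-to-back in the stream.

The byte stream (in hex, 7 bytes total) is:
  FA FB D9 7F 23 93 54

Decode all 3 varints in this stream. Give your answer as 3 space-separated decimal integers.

Answer: 267812346 35 10771

Derivation:
  byte[0]=0xFA cont=1 payload=0x7A=122: acc |= 122<<0 -> acc=122 shift=7
  byte[1]=0xFB cont=1 payload=0x7B=123: acc |= 123<<7 -> acc=15866 shift=14
  byte[2]=0xD9 cont=1 payload=0x59=89: acc |= 89<<14 -> acc=1474042 shift=21
  byte[3]=0x7F cont=0 payload=0x7F=127: acc |= 127<<21 -> acc=267812346 shift=28 [end]
Varint 1: bytes[0:4] = FA FB D9 7F -> value 267812346 (4 byte(s))
  byte[4]=0x23 cont=0 payload=0x23=35: acc |= 35<<0 -> acc=35 shift=7 [end]
Varint 2: bytes[4:5] = 23 -> value 35 (1 byte(s))
  byte[5]=0x93 cont=1 payload=0x13=19: acc |= 19<<0 -> acc=19 shift=7
  byte[6]=0x54 cont=0 payload=0x54=84: acc |= 84<<7 -> acc=10771 shift=14 [end]
Varint 3: bytes[5:7] = 93 54 -> value 10771 (2 byte(s))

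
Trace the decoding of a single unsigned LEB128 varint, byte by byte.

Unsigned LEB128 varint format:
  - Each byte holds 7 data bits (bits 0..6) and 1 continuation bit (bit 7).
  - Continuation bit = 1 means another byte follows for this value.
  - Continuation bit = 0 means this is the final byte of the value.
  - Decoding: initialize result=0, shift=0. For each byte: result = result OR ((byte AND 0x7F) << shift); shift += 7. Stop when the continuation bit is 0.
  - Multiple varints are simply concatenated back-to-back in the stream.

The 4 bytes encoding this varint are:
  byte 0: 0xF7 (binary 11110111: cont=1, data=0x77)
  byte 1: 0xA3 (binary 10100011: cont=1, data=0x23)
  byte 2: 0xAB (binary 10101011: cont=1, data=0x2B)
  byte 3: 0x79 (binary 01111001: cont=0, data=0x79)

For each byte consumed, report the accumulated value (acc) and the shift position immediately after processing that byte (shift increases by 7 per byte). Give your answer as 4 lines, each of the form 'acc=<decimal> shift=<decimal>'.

Answer: acc=119 shift=7
acc=4599 shift=14
acc=709111 shift=21
acc=254464503 shift=28

Derivation:
byte 0=0xF7: payload=0x77=119, contrib = 119<<0 = 119; acc -> 119, shift -> 7
byte 1=0xA3: payload=0x23=35, contrib = 35<<7 = 4480; acc -> 4599, shift -> 14
byte 2=0xAB: payload=0x2B=43, contrib = 43<<14 = 704512; acc -> 709111, shift -> 21
byte 3=0x79: payload=0x79=121, contrib = 121<<21 = 253755392; acc -> 254464503, shift -> 28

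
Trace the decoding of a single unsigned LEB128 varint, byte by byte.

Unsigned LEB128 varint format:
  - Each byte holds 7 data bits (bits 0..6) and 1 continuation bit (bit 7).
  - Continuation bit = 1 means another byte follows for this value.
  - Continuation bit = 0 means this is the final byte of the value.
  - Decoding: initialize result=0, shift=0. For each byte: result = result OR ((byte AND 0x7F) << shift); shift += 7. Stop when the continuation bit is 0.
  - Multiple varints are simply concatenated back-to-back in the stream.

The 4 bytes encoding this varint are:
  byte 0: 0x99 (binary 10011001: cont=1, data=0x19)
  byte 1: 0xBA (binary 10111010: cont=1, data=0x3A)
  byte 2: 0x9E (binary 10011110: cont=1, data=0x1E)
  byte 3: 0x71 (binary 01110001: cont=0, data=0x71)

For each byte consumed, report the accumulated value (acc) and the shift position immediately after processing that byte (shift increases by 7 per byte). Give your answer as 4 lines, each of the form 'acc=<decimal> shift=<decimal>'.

byte 0=0x99: payload=0x19=25, contrib = 25<<0 = 25; acc -> 25, shift -> 7
byte 1=0xBA: payload=0x3A=58, contrib = 58<<7 = 7424; acc -> 7449, shift -> 14
byte 2=0x9E: payload=0x1E=30, contrib = 30<<14 = 491520; acc -> 498969, shift -> 21
byte 3=0x71: payload=0x71=113, contrib = 113<<21 = 236978176; acc -> 237477145, shift -> 28

Answer: acc=25 shift=7
acc=7449 shift=14
acc=498969 shift=21
acc=237477145 shift=28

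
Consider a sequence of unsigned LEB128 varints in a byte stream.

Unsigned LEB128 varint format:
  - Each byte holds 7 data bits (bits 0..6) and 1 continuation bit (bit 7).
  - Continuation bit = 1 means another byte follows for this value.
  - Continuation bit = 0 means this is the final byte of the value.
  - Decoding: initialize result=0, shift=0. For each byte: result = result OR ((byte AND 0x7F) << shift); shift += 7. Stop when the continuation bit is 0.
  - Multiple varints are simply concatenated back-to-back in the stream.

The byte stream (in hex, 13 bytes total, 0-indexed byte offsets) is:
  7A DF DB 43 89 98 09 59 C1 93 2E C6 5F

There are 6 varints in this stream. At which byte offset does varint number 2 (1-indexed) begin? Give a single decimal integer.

Answer: 1

Derivation:
  byte[0]=0x7A cont=0 payload=0x7A=122: acc |= 122<<0 -> acc=122 shift=7 [end]
Varint 1: bytes[0:1] = 7A -> value 122 (1 byte(s))
  byte[1]=0xDF cont=1 payload=0x5F=95: acc |= 95<<0 -> acc=95 shift=7
  byte[2]=0xDB cont=1 payload=0x5B=91: acc |= 91<<7 -> acc=11743 shift=14
  byte[3]=0x43 cont=0 payload=0x43=67: acc |= 67<<14 -> acc=1109471 shift=21 [end]
Varint 2: bytes[1:4] = DF DB 43 -> value 1109471 (3 byte(s))
  byte[4]=0x89 cont=1 payload=0x09=9: acc |= 9<<0 -> acc=9 shift=7
  byte[5]=0x98 cont=1 payload=0x18=24: acc |= 24<<7 -> acc=3081 shift=14
  byte[6]=0x09 cont=0 payload=0x09=9: acc |= 9<<14 -> acc=150537 shift=21 [end]
Varint 3: bytes[4:7] = 89 98 09 -> value 150537 (3 byte(s))
  byte[7]=0x59 cont=0 payload=0x59=89: acc |= 89<<0 -> acc=89 shift=7 [end]
Varint 4: bytes[7:8] = 59 -> value 89 (1 byte(s))
  byte[8]=0xC1 cont=1 payload=0x41=65: acc |= 65<<0 -> acc=65 shift=7
  byte[9]=0x93 cont=1 payload=0x13=19: acc |= 19<<7 -> acc=2497 shift=14
  byte[10]=0x2E cont=0 payload=0x2E=46: acc |= 46<<14 -> acc=756161 shift=21 [end]
Varint 5: bytes[8:11] = C1 93 2E -> value 756161 (3 byte(s))
  byte[11]=0xC6 cont=1 payload=0x46=70: acc |= 70<<0 -> acc=70 shift=7
  byte[12]=0x5F cont=0 payload=0x5F=95: acc |= 95<<7 -> acc=12230 shift=14 [end]
Varint 6: bytes[11:13] = C6 5F -> value 12230 (2 byte(s))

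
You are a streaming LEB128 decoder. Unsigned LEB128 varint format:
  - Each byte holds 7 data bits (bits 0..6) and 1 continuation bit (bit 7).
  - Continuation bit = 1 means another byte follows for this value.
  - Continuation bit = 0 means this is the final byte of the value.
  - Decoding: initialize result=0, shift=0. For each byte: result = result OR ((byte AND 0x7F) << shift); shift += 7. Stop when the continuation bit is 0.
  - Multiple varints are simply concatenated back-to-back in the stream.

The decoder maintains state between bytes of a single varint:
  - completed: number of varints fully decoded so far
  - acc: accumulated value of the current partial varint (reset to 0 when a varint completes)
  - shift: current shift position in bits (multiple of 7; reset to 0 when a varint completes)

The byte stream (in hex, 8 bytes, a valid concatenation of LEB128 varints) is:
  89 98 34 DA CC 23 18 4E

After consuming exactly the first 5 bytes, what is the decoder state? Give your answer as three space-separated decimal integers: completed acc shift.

Answer: 1 9818 14

Derivation:
byte[0]=0x89 cont=1 payload=0x09: acc |= 9<<0 -> completed=0 acc=9 shift=7
byte[1]=0x98 cont=1 payload=0x18: acc |= 24<<7 -> completed=0 acc=3081 shift=14
byte[2]=0x34 cont=0 payload=0x34: varint #1 complete (value=855049); reset -> completed=1 acc=0 shift=0
byte[3]=0xDA cont=1 payload=0x5A: acc |= 90<<0 -> completed=1 acc=90 shift=7
byte[4]=0xCC cont=1 payload=0x4C: acc |= 76<<7 -> completed=1 acc=9818 shift=14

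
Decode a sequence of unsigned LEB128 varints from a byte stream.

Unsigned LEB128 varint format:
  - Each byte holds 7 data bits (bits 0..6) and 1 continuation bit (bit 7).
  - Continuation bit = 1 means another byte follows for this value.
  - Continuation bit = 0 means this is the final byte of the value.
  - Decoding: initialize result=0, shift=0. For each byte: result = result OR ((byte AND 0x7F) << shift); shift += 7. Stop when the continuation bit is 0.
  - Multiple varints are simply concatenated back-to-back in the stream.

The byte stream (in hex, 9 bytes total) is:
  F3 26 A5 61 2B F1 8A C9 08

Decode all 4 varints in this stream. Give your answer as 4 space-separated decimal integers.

  byte[0]=0xF3 cont=1 payload=0x73=115: acc |= 115<<0 -> acc=115 shift=7
  byte[1]=0x26 cont=0 payload=0x26=38: acc |= 38<<7 -> acc=4979 shift=14 [end]
Varint 1: bytes[0:2] = F3 26 -> value 4979 (2 byte(s))
  byte[2]=0xA5 cont=1 payload=0x25=37: acc |= 37<<0 -> acc=37 shift=7
  byte[3]=0x61 cont=0 payload=0x61=97: acc |= 97<<7 -> acc=12453 shift=14 [end]
Varint 2: bytes[2:4] = A5 61 -> value 12453 (2 byte(s))
  byte[4]=0x2B cont=0 payload=0x2B=43: acc |= 43<<0 -> acc=43 shift=7 [end]
Varint 3: bytes[4:5] = 2B -> value 43 (1 byte(s))
  byte[5]=0xF1 cont=1 payload=0x71=113: acc |= 113<<0 -> acc=113 shift=7
  byte[6]=0x8A cont=1 payload=0x0A=10: acc |= 10<<7 -> acc=1393 shift=14
  byte[7]=0xC9 cont=1 payload=0x49=73: acc |= 73<<14 -> acc=1197425 shift=21
  byte[8]=0x08 cont=0 payload=0x08=8: acc |= 8<<21 -> acc=17974641 shift=28 [end]
Varint 4: bytes[5:9] = F1 8A C9 08 -> value 17974641 (4 byte(s))

Answer: 4979 12453 43 17974641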